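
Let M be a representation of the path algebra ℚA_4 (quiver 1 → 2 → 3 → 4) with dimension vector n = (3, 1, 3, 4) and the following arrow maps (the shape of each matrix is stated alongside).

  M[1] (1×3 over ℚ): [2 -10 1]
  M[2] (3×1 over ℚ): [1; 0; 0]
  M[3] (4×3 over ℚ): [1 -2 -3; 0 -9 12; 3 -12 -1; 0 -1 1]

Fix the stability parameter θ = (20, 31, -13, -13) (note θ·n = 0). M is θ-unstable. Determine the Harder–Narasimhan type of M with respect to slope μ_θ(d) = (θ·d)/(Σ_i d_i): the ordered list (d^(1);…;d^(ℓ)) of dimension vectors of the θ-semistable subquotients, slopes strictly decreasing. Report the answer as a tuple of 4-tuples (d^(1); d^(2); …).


Barcode: M ≅ I[1,1]^2, I[1,4], I[3,4]^2, I[4,4]. HN layers by μ_θ (3 steps, strictly decreasing):
  μ^(1)=20; μ^(2)=25/4; μ^(3)=-13

((2, 0, 0, 0); (1, 1, 1, 1); (0, 0, 2, 3))


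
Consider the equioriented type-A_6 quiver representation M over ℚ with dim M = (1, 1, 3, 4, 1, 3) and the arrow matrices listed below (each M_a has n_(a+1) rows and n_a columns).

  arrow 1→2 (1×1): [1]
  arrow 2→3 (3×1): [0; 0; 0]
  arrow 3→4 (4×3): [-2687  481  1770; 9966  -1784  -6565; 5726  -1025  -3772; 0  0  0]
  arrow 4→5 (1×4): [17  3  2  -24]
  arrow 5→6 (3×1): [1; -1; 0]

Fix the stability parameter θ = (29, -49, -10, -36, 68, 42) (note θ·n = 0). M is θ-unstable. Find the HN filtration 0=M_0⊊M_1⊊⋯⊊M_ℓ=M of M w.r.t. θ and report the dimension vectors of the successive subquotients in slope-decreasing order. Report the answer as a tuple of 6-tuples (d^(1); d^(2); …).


Barcode: M ≅ I[1,2], I[3,4]^2, I[3,6], I[4,4], I[6,6]^2. HN layers by μ_θ (5 steps, strictly decreasing):
  μ^(1)=55; μ^(2)=42; μ^(3)=-10; μ^(4)=-23; μ^(5)=-36

((0, 0, 0, 0, 1, 1); (0, 0, 0, 0, 0, 2); (1, 1, 0, 0, 0, 0); (0, 0, 3, 3, 0, 0); (0, 0, 0, 1, 0, 0))


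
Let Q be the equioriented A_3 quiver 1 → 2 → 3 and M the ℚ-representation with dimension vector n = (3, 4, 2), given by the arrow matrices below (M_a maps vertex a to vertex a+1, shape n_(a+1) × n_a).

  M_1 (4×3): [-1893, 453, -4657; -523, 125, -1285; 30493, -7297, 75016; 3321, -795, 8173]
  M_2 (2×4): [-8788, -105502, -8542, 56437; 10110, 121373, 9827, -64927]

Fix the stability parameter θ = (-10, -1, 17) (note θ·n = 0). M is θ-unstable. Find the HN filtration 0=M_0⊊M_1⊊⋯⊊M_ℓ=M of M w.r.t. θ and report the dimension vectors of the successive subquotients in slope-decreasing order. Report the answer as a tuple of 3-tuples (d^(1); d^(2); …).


Barcode: M ≅ I[1,2], I[1,3]^2, I[2,2]. HN layers by μ_θ (3 steps, strictly decreasing):
  μ^(1)=17; μ^(2)=-1; μ^(3)=-10

((0, 0, 2); (0, 4, 0); (3, 0, 0))


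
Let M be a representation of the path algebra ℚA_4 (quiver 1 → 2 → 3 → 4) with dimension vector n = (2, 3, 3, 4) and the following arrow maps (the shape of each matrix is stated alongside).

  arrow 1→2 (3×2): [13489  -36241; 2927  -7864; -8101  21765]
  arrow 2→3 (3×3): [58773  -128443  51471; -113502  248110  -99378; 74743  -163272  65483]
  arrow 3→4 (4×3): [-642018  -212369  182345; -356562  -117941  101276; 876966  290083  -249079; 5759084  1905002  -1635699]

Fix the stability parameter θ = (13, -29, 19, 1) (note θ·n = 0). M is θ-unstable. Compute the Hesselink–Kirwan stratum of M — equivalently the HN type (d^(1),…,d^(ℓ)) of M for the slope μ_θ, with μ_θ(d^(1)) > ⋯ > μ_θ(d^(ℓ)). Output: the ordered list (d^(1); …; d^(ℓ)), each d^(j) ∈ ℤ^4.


Barcode: M ≅ I[1,2], I[1,3], I[2,4], I[3,4], I[4,4]^2. HN layers by μ_θ (5 steps, strictly decreasing):
  μ^(1)=19; μ^(2)=10; μ^(3)=1; μ^(4)=-8; μ^(5)=-29

((0, 0, 1, 0); (0, 0, 2, 2); (0, 0, 0, 2); (2, 2, 0, 0); (0, 1, 0, 0))


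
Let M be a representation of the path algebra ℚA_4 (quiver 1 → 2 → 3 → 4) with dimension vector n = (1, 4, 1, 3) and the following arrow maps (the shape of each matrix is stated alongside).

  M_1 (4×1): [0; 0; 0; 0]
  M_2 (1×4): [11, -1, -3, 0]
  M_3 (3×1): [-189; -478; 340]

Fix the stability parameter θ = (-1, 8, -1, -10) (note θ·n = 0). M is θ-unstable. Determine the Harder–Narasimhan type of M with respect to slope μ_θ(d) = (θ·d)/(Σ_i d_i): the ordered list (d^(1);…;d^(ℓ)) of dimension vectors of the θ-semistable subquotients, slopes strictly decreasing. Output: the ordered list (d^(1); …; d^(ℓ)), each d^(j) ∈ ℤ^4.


Via rank(M_{q-1}∘⋯∘M_p): M ≅ I[1,1], I[2,2]^3, I[2,4], I[4,4]^2.
μ_θ-semistable layers: μ^(1)=8; μ^(2)=-1; μ^(3)=-10

((0, 3, 0, 0); (1, 1, 1, 1); (0, 0, 0, 2))


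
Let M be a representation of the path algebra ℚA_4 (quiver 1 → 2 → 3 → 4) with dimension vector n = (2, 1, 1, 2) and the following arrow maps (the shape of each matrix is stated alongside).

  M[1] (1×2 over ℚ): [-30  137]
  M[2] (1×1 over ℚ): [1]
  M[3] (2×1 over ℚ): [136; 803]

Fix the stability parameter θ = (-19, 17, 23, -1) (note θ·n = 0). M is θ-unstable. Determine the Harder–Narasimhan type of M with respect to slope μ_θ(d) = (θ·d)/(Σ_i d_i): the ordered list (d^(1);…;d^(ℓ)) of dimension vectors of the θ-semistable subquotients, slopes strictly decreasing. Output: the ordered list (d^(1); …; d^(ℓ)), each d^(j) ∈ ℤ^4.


Interval decomposition of M: I[1,1], I[1,4], I[4,4].
HN type (ℓ=3): μ^(1)=13; μ^(2)=-1; μ^(3)=-19

((0, 1, 1, 1); (0, 0, 0, 1); (2, 0, 0, 0))


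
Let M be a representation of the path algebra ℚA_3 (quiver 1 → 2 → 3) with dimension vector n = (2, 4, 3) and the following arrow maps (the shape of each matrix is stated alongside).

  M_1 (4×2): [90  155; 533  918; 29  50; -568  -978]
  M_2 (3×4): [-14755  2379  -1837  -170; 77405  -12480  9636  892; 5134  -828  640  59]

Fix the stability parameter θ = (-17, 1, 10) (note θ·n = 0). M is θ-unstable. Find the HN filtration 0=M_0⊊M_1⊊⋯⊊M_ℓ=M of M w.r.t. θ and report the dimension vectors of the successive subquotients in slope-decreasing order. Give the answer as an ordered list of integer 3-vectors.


Interval decomposition of M: I[1,3]^2, I[2,2], I[2,3].
HN type (ℓ=3): μ^(1)=10; μ^(2)=1; μ^(3)=-17

((0, 0, 3); (0, 4, 0); (2, 0, 0))


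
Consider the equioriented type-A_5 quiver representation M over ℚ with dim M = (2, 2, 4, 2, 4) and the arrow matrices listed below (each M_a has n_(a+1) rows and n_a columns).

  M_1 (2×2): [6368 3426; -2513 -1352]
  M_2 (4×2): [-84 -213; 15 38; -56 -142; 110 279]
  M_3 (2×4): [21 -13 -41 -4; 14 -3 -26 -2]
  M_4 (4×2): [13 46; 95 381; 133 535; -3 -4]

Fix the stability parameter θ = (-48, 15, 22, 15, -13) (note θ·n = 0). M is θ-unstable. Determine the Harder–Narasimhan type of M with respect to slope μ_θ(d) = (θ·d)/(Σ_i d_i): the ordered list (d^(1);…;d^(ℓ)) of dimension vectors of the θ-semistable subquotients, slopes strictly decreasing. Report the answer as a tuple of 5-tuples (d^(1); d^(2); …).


Barcode: M ≅ I[1,5]^2, I[3,3]^2, I[5,5]^2. HN layers by μ_θ (4 steps, strictly decreasing):
  μ^(1)=22; μ^(2)=39/4; μ^(3)=-13; μ^(4)=-48

((0, 0, 2, 0, 0); (0, 2, 2, 2, 2); (0, 0, 0, 0, 2); (2, 0, 0, 0, 0))


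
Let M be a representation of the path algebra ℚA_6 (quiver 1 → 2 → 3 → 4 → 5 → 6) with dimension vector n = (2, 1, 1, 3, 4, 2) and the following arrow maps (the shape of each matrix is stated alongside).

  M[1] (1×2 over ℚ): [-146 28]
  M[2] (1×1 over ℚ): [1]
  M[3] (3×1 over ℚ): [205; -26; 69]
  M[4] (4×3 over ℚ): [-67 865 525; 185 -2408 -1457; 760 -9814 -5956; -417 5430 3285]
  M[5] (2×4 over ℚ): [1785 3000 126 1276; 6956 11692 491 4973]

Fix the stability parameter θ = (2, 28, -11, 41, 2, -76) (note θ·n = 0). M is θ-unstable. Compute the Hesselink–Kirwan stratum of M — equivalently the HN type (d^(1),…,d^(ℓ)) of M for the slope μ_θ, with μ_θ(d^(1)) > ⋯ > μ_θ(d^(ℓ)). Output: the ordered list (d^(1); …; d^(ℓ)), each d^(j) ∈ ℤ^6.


Interval decomposition of M: I[1,1], I[1,4], I[4,6]^2, I[5,5]^2.
HN type (ℓ=4): μ^(1)=41; μ^(2)=17/2; μ^(3)=2; μ^(4)=-11

((0, 0, 0, 1, 0, 0); (0, 1, 1, 0, 0, 0); (2, 0, 0, 0, 2, 0); (0, 0, 0, 2, 2, 2))


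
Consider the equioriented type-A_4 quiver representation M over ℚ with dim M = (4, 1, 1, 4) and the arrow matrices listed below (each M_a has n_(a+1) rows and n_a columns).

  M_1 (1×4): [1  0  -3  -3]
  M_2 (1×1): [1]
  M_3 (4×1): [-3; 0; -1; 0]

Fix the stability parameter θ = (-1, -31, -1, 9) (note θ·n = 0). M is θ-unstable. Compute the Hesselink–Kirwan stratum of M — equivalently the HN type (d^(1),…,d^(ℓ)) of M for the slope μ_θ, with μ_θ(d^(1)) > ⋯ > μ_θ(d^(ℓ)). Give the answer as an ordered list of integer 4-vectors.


Barcode: M ≅ I[1,1]^3, I[1,4], I[4,4]^3. HN layers by μ_θ (3 steps, strictly decreasing):
  μ^(1)=9; μ^(2)=-1; μ^(3)=-16

((0, 0, 0, 4); (3, 0, 1, 0); (1, 1, 0, 0))


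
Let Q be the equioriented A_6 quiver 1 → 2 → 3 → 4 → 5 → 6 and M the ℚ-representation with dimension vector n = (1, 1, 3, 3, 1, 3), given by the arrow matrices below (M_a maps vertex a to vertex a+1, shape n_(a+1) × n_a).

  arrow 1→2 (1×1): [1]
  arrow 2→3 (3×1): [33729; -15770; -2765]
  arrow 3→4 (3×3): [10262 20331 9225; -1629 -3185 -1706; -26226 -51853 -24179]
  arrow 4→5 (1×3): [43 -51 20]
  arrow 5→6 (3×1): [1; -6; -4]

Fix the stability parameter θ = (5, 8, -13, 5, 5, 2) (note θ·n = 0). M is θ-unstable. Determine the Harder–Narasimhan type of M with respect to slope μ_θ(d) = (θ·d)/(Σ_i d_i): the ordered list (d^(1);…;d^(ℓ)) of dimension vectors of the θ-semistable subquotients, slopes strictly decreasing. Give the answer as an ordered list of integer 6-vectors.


Interval decomposition of M: I[1,4], I[3,4], I[3,6], I[6,6]^2.
HN type (ℓ=5): μ^(1)=5; μ^(2)=4; μ^(3)=2; μ^(4)=0; μ^(5)=-13

((0, 0, 0, 2, 0, 0); (0, 0, 0, 1, 1, 1); (0, 0, 0, 0, 0, 2); (1, 1, 1, 0, 0, 0); (0, 0, 2, 0, 0, 0))


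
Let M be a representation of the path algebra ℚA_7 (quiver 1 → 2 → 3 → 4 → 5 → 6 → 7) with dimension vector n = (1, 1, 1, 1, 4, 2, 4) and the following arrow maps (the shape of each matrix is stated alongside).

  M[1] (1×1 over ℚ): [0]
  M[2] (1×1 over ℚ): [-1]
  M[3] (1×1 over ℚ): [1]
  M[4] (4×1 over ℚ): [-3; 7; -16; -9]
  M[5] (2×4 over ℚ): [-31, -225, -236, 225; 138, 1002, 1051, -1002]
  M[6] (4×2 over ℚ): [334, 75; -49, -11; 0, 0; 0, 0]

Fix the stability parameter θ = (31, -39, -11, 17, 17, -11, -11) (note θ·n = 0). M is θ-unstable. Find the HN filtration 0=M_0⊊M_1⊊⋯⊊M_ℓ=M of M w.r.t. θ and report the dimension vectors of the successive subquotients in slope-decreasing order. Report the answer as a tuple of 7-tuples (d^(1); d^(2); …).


Barcode: M ≅ I[1,1], I[2,7], I[5,5]^2, I[5,7], I[7,7]^2. HN layers by μ_θ (6 steps, strictly decreasing):
  μ^(1)=31; μ^(2)=17; μ^(3)=3; μ^(4)=-5/3; μ^(5)=-11; μ^(6)=-39

((1, 0, 0, 0, 0, 0, 0); (0, 0, 0, 0, 2, 0, 0); (0, 0, 0, 1, 1, 1, 1); (0, 0, 0, 0, 1, 1, 1); (0, 0, 1, 0, 0, 0, 2); (0, 1, 0, 0, 0, 0, 0))


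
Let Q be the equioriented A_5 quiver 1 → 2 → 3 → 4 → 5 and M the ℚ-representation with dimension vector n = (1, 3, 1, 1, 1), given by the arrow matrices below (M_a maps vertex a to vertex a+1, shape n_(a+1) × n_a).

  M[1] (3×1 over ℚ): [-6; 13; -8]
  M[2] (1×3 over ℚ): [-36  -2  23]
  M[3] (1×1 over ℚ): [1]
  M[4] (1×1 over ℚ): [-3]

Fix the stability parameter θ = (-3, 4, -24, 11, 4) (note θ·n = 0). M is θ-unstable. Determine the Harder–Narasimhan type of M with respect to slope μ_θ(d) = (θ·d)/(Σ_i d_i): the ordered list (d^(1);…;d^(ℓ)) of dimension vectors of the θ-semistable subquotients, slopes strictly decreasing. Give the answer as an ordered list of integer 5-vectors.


Interval decomposition of M: I[1,5], I[2,2]^2.
HN type (ℓ=3): μ^(1)=15/2; μ^(2)=4; μ^(3)=-23/3

((0, 0, 0, 1, 1); (0, 2, 0, 0, 0); (1, 1, 1, 0, 0))


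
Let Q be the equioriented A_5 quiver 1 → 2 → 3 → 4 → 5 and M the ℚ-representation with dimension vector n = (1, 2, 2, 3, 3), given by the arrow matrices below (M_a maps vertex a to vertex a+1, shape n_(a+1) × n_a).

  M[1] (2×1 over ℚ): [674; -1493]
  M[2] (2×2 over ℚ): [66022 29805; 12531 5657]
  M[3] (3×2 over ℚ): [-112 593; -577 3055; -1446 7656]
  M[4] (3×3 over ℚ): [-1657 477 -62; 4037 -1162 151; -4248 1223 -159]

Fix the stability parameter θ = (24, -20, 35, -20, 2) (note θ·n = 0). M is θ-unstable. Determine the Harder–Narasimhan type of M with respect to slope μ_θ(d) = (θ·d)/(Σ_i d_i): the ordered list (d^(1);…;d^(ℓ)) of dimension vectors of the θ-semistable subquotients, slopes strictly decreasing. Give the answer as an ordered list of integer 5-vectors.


Barcode: M ≅ I[1,5], I[2,5], I[4,4], I[5,5]. HN layers by μ_θ (3 steps, strictly decreasing):
  μ^(1)=17/3; μ^(2)=2; μ^(3)=-20

((0, 0, 2, 2, 2); (1, 1, 0, 0, 1); (0, 1, 0, 1, 0))


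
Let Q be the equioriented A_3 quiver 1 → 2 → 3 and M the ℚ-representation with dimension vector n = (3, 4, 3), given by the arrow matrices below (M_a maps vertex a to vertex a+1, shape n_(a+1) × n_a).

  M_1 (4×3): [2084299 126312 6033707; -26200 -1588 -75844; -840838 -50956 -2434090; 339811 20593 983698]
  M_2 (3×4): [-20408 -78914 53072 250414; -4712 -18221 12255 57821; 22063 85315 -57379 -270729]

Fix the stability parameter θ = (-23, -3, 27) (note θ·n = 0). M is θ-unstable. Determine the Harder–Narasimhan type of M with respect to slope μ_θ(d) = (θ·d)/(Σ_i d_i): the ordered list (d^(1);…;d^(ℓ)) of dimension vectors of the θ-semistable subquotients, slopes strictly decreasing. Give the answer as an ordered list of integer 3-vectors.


Via rank(M_{q-1}∘⋯∘M_p): M ≅ I[1,1], I[1,3]^2, I[2,2], I[2,3].
μ_θ-semistable layers: μ^(1)=27; μ^(2)=-3; μ^(3)=-23

((0, 0, 3); (0, 4, 0); (3, 0, 0))


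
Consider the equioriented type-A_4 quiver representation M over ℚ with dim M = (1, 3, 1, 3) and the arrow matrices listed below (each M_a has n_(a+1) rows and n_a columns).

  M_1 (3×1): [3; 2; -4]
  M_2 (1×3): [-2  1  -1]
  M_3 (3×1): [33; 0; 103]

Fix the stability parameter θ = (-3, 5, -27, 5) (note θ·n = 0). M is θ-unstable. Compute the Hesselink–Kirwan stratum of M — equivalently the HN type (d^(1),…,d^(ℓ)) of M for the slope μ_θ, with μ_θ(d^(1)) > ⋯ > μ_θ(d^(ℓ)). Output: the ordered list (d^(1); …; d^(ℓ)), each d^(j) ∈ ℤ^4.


Via rank(M_{q-1}∘⋯∘M_p): M ≅ I[1,2], I[2,2], I[2,4], I[4,4]^2.
μ_θ-semistable layers: μ^(1)=5; μ^(2)=-3; μ^(3)=-11

((0, 2, 0, 3); (1, 0, 0, 0); (0, 1, 1, 0))


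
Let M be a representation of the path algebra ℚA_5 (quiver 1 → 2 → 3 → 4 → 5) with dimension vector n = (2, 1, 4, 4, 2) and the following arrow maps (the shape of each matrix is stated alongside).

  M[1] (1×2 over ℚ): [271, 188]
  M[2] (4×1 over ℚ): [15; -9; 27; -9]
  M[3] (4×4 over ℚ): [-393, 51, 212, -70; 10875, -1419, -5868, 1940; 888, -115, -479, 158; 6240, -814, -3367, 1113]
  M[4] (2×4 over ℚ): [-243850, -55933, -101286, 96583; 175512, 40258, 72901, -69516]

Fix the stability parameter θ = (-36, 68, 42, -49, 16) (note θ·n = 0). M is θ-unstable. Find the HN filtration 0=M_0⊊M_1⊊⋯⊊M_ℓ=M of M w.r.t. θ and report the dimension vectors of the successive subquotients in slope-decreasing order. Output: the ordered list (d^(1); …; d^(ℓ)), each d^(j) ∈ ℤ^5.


Via rank(M_{q-1}∘⋯∘M_p): M ≅ I[1,1], I[1,3], I[3,4], I[3,5]^2, I[4,4].
μ_θ-semistable layers: μ^(1)=55; μ^(2)=16; μ^(3)=-7/2; μ^(4)=-36; μ^(5)=-49

((0, 1, 1, 0, 0); (0, 0, 0, 0, 2); (0, 0, 3, 3, 0); (2, 0, 0, 0, 0); (0, 0, 0, 1, 0))


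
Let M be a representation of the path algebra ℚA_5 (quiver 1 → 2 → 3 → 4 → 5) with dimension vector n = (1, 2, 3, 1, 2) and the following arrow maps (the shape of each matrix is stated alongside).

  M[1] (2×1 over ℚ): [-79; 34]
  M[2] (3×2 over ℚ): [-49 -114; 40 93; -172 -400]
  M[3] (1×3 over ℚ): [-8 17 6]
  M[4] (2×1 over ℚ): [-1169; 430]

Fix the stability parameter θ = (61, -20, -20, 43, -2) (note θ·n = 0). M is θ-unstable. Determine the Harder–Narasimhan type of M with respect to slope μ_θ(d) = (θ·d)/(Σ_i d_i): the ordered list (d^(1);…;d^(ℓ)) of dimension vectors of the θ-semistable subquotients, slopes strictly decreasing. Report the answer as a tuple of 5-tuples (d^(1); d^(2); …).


Interval decomposition of M: I[1,5], I[2,3], I[3,3], I[5,5].
HN type (ℓ=4): μ^(1)=41/2; μ^(2)=7; μ^(3)=-2; μ^(4)=-20

((0, 0, 0, 1, 1); (1, 1, 1, 0, 0); (0, 0, 0, 0, 1); (0, 1, 2, 0, 0))


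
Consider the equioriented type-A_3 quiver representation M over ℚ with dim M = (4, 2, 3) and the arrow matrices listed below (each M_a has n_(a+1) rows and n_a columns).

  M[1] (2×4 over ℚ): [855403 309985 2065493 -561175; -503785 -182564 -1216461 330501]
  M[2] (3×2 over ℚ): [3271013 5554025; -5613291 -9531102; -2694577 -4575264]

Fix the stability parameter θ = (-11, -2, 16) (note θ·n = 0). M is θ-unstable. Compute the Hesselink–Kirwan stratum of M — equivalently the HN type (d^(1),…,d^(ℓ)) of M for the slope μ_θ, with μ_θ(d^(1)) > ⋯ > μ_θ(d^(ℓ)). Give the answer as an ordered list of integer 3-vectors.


Interval decomposition of M: I[1,1]^2, I[1,3]^2, I[3,3].
HN type (ℓ=3): μ^(1)=16; μ^(2)=-2; μ^(3)=-11

((0, 0, 3); (0, 2, 0); (4, 0, 0))


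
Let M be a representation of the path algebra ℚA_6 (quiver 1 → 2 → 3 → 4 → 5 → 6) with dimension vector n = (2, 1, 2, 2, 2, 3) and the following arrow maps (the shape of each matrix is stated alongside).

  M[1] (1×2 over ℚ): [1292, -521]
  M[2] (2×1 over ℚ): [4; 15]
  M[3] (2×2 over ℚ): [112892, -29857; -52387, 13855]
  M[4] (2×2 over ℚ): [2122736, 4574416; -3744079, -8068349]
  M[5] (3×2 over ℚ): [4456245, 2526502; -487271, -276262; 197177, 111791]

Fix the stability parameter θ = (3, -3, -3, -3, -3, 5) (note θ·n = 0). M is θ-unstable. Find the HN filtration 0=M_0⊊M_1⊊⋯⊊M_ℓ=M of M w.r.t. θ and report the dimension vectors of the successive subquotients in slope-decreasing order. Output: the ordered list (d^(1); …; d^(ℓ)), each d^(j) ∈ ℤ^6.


Interval decomposition of M: I[1,1], I[1,4], I[3,6], I[5,6], I[6,6].
HN type (ℓ=4): μ^(1)=5; μ^(2)=3; μ^(3)=-3/2; μ^(4)=-3

((0, 0, 0, 0, 0, 3); (1, 0, 0, 0, 0, 0); (1, 1, 1, 1, 0, 0); (0, 0, 1, 1, 2, 0))


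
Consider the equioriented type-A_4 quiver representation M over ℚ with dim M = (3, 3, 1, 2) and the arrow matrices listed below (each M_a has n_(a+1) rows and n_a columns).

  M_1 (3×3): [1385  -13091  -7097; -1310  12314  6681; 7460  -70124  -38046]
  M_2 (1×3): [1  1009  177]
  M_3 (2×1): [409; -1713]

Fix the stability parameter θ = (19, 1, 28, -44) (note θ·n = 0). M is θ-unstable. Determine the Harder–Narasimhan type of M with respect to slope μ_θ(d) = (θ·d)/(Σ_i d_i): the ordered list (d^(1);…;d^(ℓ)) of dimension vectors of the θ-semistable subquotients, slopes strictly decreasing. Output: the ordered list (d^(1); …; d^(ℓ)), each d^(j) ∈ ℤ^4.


Via rank(M_{q-1}∘⋯∘M_p): M ≅ I[1,1], I[1,2], I[1,4], I[2,2], I[4,4].
μ_θ-semistable layers: μ^(1)=19; μ^(2)=10; μ^(3)=1; μ^(4)=-44

((1, 0, 0, 0); (1, 1, 0, 0); (1, 2, 1, 1); (0, 0, 0, 1))


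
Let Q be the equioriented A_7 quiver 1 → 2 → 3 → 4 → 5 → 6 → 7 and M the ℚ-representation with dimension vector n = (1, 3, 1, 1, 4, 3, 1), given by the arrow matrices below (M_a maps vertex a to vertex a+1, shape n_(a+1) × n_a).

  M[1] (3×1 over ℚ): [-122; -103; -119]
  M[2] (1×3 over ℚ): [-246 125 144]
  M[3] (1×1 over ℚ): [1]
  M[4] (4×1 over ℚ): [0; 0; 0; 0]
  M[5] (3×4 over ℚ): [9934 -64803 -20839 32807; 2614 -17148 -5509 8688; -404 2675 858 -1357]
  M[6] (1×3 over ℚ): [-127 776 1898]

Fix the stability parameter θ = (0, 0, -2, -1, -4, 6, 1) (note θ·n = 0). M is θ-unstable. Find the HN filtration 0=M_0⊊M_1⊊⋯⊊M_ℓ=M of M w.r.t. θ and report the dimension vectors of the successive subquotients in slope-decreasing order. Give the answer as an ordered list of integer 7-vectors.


Via rank(M_{q-1}∘⋯∘M_p): M ≅ I[1,4], I[2,2]^2, I[5,5], I[5,6]^2, I[5,7].
μ_θ-semistable layers: μ^(1)=6; μ^(2)=7/2; μ^(3)=0; μ^(4)=-3/4; μ^(5)=-4

((0, 0, 0, 0, 0, 2, 0); (0, 0, 0, 0, 0, 1, 1); (0, 2, 0, 0, 0, 0, 0); (1, 1, 1, 1, 0, 0, 0); (0, 0, 0, 0, 4, 0, 0))


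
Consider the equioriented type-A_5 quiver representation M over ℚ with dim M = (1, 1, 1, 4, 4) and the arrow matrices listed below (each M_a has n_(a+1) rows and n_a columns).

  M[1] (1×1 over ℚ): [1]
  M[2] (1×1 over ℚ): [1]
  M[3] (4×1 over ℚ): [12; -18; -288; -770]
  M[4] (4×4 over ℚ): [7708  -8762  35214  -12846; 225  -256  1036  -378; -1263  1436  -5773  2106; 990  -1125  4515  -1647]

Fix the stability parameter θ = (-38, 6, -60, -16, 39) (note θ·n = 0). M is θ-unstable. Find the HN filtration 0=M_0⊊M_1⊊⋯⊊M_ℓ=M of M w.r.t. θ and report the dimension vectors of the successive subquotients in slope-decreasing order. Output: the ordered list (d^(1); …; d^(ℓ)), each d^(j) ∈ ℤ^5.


Via rank(M_{q-1}∘⋯∘M_p): M ≅ I[1,4], I[4,5]^3, I[5,5].
μ_θ-semistable layers: μ^(1)=39; μ^(2)=-16; μ^(3)=-27; μ^(4)=-38

((0, 0, 0, 0, 4); (0, 0, 0, 4, 0); (0, 1, 1, 0, 0); (1, 0, 0, 0, 0))


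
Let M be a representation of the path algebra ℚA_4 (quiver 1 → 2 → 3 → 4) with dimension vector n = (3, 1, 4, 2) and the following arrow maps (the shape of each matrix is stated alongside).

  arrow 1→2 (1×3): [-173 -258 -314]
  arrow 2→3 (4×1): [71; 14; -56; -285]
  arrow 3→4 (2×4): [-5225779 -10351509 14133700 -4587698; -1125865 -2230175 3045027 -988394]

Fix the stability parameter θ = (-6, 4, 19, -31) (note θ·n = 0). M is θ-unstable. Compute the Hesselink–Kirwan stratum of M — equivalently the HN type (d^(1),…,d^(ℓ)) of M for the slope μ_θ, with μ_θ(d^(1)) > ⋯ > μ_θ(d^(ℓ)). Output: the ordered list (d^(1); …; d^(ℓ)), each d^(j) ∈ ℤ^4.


Barcode: M ≅ I[1,1]^2, I[1,4], I[3,3]^2, I[3,4]. HN layers by μ_θ (3 steps, strictly decreasing):
  μ^(1)=19; μ^(2)=-8/3; μ^(3)=-6

((0, 0, 2, 0); (0, 1, 1, 1); (3, 0, 1, 1))


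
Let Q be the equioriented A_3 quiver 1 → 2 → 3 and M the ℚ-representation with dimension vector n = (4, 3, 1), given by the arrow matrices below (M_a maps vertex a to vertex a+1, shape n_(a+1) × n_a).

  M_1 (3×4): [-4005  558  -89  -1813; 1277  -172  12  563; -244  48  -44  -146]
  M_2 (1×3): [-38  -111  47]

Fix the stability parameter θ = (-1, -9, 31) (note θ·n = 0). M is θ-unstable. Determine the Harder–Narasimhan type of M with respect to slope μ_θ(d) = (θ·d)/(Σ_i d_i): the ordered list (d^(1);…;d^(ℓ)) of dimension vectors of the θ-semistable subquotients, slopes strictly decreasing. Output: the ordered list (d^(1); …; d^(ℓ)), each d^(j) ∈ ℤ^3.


Interval decomposition of M: I[1,1], I[1,2]^2, I[1,3].
HN type (ℓ=3): μ^(1)=31; μ^(2)=-1; μ^(3)=-5

((0, 0, 1); (1, 0, 0); (3, 3, 0))


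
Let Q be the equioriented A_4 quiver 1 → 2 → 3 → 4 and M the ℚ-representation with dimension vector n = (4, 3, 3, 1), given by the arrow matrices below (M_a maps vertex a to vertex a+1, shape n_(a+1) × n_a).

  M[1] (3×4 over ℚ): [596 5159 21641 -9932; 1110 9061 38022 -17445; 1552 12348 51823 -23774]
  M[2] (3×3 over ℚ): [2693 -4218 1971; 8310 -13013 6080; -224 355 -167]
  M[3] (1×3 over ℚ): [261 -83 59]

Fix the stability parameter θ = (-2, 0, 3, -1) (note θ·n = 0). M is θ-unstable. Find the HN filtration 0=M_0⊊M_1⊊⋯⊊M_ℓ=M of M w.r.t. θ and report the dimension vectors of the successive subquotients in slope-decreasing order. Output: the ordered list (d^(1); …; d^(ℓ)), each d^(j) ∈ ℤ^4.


Barcode: M ≅ I[1,1], I[1,3]^2, I[1,4]. HN layers by μ_θ (4 steps, strictly decreasing):
  μ^(1)=3; μ^(2)=1; μ^(3)=0; μ^(4)=-2

((0, 0, 2, 0); (0, 0, 1, 1); (0, 3, 0, 0); (4, 0, 0, 0))


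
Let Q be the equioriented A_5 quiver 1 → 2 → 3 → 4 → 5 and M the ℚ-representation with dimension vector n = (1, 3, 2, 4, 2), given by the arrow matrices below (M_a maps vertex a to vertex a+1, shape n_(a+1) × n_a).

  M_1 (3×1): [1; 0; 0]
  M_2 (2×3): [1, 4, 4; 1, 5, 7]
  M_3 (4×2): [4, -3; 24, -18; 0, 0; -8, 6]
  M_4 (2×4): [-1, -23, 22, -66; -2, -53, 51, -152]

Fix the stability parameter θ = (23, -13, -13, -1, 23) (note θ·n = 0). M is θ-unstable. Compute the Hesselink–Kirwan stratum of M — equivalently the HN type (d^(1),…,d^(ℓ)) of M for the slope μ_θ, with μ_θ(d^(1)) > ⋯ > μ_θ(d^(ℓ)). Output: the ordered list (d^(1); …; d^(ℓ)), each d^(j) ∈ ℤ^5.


Interval decomposition of M: I[1,5], I[2,2], I[2,3], I[4,4]^2, I[4,5].
HN type (ℓ=3): μ^(1)=23; μ^(2)=-1; μ^(3)=-13

((0, 0, 0, 0, 2); (1, 1, 1, 4, 0); (0, 2, 1, 0, 0))


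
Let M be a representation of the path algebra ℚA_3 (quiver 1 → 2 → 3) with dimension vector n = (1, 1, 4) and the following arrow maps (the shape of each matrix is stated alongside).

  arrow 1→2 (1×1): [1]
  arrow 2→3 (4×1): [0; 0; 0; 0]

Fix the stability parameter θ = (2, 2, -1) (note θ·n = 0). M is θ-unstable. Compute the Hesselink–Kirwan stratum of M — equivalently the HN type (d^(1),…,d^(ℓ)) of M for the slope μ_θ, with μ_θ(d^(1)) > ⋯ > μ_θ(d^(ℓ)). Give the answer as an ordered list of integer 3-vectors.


Via rank(M_{q-1}∘⋯∘M_p): M ≅ I[1,2], I[3,3]^4.
μ_θ-semistable layers: μ^(1)=2; μ^(2)=-1

((1, 1, 0); (0, 0, 4))


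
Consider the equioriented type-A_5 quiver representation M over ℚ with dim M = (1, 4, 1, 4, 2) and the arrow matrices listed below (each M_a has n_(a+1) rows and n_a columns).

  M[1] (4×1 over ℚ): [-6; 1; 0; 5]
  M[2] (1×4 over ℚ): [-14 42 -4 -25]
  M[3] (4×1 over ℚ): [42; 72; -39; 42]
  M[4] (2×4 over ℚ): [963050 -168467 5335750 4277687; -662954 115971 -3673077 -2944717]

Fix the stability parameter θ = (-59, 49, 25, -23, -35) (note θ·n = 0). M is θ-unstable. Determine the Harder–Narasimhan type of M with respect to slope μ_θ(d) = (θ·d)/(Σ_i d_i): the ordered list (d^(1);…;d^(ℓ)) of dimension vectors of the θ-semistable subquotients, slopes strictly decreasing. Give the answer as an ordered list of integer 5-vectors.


Barcode: M ≅ I[1,5], I[2,2]^3, I[4,4]^2, I[4,5]. HN layers by μ_θ (5 steps, strictly decreasing):
  μ^(1)=49; μ^(2)=4; μ^(3)=-23; μ^(4)=-29; μ^(5)=-59

((0, 3, 0, 0, 0); (0, 1, 1, 1, 1); (0, 0, 0, 2, 0); (0, 0, 0, 1, 1); (1, 0, 0, 0, 0))


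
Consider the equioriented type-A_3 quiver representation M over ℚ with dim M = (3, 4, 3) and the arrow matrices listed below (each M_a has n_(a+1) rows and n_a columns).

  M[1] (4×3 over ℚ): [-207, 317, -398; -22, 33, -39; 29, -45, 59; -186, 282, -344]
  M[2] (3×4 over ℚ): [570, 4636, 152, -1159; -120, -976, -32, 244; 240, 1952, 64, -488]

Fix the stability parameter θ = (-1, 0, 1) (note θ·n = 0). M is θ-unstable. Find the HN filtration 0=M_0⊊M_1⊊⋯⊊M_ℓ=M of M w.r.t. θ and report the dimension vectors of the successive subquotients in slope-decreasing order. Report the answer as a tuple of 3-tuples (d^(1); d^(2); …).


Via rank(M_{q-1}∘⋯∘M_p): M ≅ I[1,2]^3, I[2,3], I[3,3]^2.
μ_θ-semistable layers: μ^(1)=1; μ^(2)=0; μ^(3)=-1

((0, 0, 3); (0, 4, 0); (3, 0, 0))


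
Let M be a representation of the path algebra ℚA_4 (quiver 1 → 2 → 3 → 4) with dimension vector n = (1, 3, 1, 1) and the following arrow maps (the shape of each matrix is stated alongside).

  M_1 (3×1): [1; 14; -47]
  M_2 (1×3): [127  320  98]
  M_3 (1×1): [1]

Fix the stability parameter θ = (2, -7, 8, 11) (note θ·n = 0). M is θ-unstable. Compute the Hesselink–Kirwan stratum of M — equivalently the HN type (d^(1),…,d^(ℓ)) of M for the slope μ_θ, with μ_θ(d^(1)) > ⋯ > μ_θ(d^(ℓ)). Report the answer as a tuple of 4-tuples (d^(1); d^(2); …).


Barcode: M ≅ I[1,4], I[2,2]^2. HN layers by μ_θ (4 steps, strictly decreasing):
  μ^(1)=11; μ^(2)=8; μ^(3)=-5/2; μ^(4)=-7

((0, 0, 0, 1); (0, 0, 1, 0); (1, 1, 0, 0); (0, 2, 0, 0))


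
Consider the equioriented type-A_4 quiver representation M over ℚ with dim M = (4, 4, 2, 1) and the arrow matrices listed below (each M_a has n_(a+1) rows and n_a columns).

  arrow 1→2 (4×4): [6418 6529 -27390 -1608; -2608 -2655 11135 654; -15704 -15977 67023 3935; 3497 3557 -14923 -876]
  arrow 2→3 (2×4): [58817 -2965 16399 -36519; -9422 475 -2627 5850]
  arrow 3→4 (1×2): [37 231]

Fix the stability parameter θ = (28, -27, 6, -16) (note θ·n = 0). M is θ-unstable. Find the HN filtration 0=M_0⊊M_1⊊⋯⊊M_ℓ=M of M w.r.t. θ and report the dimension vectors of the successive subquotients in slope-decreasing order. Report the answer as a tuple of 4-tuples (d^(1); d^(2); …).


Barcode: M ≅ I[1,2]^2, I[1,3], I[1,4]. HN layers by μ_θ (3 steps, strictly decreasing):
  μ^(1)=6; μ^(2)=1/2; μ^(3)=-9/4

((0, 0, 1, 0); (3, 3, 0, 0); (1, 1, 1, 1))


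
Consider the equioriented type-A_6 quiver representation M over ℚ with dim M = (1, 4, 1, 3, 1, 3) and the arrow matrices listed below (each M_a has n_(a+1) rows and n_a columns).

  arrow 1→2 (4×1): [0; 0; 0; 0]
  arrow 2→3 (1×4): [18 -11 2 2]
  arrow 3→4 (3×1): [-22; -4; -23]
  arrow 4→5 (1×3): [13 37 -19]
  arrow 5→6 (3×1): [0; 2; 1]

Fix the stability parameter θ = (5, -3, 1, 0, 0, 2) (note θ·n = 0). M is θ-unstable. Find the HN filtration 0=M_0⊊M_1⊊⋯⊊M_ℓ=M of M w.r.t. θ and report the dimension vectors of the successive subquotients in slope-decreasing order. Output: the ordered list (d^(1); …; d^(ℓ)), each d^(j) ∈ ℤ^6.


Via rank(M_{q-1}∘⋯∘M_p): M ≅ I[1,1], I[2,2]^3, I[2,6], I[4,4]^2, I[6,6]^2.
μ_θ-semistable layers: μ^(1)=5; μ^(2)=2; μ^(3)=1/3; μ^(4)=0; μ^(5)=-3

((1, 0, 0, 0, 0, 0); (0, 0, 0, 0, 0, 3); (0, 0, 1, 1, 1, 0); (0, 0, 0, 2, 0, 0); (0, 4, 0, 0, 0, 0))


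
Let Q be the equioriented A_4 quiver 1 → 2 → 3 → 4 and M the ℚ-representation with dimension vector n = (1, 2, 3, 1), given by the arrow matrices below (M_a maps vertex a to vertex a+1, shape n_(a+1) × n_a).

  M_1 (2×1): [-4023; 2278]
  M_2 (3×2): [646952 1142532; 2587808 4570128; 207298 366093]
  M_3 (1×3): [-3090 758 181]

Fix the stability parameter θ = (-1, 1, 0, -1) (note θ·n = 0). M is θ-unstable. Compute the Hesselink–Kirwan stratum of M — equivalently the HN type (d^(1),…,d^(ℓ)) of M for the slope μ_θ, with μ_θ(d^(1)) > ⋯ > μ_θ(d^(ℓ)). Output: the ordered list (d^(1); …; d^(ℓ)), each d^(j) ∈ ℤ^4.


Barcode: M ≅ I[1,2], I[2,4], I[3,3]^2. HN layers by μ_θ (3 steps, strictly decreasing):
  μ^(1)=1; μ^(2)=0; μ^(3)=-1

((0, 1, 0, 0); (0, 1, 3, 1); (1, 0, 0, 0))


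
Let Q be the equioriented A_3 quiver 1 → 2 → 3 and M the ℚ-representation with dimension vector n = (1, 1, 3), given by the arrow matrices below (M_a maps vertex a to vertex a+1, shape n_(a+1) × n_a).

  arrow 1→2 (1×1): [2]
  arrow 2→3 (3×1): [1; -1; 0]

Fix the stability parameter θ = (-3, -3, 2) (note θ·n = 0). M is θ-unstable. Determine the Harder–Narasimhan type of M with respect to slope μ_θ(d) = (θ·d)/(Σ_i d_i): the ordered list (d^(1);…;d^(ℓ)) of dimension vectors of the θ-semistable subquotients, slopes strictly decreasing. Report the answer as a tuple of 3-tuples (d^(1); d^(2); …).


Via rank(M_{q-1}∘⋯∘M_p): M ≅ I[1,3], I[3,3]^2.
μ_θ-semistable layers: μ^(1)=2; μ^(2)=-3

((0, 0, 3); (1, 1, 0))


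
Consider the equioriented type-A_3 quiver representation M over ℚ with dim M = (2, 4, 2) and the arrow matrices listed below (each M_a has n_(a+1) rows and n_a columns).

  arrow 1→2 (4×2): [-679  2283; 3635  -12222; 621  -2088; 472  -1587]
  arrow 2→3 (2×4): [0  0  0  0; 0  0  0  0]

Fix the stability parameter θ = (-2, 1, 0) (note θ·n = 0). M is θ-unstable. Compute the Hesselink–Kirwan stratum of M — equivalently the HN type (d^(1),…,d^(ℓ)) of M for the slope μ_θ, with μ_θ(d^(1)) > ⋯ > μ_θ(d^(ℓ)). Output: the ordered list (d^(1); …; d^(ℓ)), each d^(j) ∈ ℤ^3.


Via rank(M_{q-1}∘⋯∘M_p): M ≅ I[1,2]^2, I[2,2]^2, I[3,3]^2.
μ_θ-semistable layers: μ^(1)=1; μ^(2)=0; μ^(3)=-2

((0, 4, 0); (0, 0, 2); (2, 0, 0))


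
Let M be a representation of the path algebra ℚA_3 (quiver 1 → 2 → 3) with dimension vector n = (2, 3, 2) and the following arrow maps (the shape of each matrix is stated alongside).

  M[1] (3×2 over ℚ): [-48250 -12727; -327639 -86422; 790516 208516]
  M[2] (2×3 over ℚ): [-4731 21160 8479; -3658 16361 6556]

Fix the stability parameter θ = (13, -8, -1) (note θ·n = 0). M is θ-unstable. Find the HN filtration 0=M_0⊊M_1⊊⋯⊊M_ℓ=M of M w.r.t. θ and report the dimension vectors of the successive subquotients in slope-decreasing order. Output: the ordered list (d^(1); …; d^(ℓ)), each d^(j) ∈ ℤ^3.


Interval decomposition of M: I[1,3]^2, I[2,2].
HN type (ℓ=2): μ^(1)=4/3; μ^(2)=-8

((2, 2, 2); (0, 1, 0))


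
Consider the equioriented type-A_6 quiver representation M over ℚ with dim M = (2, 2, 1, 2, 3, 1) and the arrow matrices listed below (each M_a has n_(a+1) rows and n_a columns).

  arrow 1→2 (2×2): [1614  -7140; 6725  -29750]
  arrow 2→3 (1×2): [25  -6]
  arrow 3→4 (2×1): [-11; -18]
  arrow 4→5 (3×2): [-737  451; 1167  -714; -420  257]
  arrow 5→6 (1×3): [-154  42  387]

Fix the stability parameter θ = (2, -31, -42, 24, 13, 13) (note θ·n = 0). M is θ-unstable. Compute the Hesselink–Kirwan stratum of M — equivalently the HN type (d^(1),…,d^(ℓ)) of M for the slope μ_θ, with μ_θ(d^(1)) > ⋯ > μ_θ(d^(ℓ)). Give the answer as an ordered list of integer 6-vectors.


Interval decomposition of M: I[1,1], I[1,2], I[2,6], I[4,5], I[5,5].
HN type (ℓ=6): μ^(1)=37/2; μ^(2)=50/3; μ^(3)=13; μ^(4)=2; μ^(5)=-29/2; μ^(6)=-73/2

((0, 0, 0, 1, 1, 0); (0, 0, 0, 1, 1, 1); (0, 0, 0, 0, 1, 0); (1, 0, 0, 0, 0, 0); (1, 1, 0, 0, 0, 0); (0, 1, 1, 0, 0, 0))


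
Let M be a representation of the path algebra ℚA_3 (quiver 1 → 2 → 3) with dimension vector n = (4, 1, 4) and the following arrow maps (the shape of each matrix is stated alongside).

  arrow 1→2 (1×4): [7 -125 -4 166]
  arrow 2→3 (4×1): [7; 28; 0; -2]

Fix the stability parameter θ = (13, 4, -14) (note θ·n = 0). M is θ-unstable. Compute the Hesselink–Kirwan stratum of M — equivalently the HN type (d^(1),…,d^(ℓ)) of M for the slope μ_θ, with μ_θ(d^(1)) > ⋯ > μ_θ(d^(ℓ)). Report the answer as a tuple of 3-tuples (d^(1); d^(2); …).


Barcode: M ≅ I[1,1]^3, I[1,3], I[3,3]^3. HN layers by μ_θ (3 steps, strictly decreasing):
  μ^(1)=13; μ^(2)=1; μ^(3)=-14

((3, 0, 0); (1, 1, 1); (0, 0, 3))


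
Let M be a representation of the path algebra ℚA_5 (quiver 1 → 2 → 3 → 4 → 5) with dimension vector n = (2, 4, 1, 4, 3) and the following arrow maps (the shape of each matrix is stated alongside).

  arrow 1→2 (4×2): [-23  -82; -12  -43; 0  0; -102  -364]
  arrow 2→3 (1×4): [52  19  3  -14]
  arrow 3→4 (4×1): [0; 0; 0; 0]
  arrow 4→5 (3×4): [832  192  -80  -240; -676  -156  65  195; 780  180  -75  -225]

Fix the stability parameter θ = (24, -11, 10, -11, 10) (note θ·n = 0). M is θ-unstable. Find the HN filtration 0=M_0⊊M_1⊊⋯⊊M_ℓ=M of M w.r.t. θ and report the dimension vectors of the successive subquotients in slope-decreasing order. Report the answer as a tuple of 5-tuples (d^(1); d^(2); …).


Interval decomposition of M: I[1,2], I[1,3], I[2,2]^2, I[4,4]^3, I[4,5], I[5,5]^2.
HN type (ℓ=3): μ^(1)=10; μ^(2)=13/2; μ^(3)=-11

((0, 0, 1, 0, 3); (2, 2, 0, 0, 0); (0, 2, 0, 4, 0))


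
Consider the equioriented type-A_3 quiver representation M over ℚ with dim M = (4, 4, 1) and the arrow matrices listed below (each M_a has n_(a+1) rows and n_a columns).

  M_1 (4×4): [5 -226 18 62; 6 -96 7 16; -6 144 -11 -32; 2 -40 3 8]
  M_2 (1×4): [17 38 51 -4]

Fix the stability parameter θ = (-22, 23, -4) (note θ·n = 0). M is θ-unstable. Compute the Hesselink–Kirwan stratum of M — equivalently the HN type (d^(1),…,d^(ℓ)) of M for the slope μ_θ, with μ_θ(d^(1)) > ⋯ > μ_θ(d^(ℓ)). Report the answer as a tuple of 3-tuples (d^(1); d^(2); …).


Barcode: M ≅ I[1,1]^2, I[1,2], I[1,3], I[2,2]^2. HN layers by μ_θ (3 steps, strictly decreasing):
  μ^(1)=23; μ^(2)=19/2; μ^(3)=-22

((0, 3, 0); (0, 1, 1); (4, 0, 0))


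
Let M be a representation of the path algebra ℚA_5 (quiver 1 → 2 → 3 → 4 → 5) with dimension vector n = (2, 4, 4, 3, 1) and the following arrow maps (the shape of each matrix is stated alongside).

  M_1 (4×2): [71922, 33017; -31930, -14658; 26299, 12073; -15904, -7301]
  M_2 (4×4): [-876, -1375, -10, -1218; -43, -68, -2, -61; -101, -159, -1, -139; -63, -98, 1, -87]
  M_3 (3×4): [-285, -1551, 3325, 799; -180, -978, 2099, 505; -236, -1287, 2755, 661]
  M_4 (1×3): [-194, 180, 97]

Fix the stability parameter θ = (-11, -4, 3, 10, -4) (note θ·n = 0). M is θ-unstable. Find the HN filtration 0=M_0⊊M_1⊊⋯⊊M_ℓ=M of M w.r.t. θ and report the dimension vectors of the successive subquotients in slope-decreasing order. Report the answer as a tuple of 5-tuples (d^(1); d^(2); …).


Barcode: M ≅ I[1,3], I[1,5], I[2,2], I[2,4], I[3,4]. HN layers by μ_θ (4 steps, strictly decreasing):
  μ^(1)=10; μ^(2)=3; μ^(3)=-4; μ^(4)=-11

((0, 0, 0, 2, 0); (0, 0, 4, 1, 1); (0, 4, 0, 0, 0); (2, 0, 0, 0, 0))


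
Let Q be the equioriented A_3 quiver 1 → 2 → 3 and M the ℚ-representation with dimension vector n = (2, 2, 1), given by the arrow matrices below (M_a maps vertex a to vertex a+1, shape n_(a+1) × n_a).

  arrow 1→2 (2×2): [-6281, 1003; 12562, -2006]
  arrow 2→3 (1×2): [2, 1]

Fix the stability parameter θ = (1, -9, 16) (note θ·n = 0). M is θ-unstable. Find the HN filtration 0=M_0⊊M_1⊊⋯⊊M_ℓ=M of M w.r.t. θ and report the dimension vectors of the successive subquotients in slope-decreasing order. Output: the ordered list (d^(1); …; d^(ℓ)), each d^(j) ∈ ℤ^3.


Interval decomposition of M: I[1,1], I[1,2], I[2,3].
HN type (ℓ=4): μ^(1)=16; μ^(2)=1; μ^(3)=-4; μ^(4)=-9

((0, 0, 1); (1, 0, 0); (1, 1, 0); (0, 1, 0))


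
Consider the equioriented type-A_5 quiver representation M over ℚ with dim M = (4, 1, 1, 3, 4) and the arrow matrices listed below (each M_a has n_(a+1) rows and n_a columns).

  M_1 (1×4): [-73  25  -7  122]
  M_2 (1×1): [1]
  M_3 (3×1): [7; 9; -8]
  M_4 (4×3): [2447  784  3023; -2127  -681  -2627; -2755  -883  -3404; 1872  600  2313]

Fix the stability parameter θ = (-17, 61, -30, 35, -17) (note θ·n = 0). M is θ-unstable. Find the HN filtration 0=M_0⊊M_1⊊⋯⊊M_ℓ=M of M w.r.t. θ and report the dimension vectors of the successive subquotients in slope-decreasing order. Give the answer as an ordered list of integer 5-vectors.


Interval decomposition of M: I[1,1]^3, I[1,5], I[4,5]^2, I[5,5].
HN type (ℓ=3): μ^(1)=49/4; μ^(2)=9; μ^(3)=-17

((0, 1, 1, 1, 1); (0, 0, 0, 2, 2); (4, 0, 0, 0, 1))


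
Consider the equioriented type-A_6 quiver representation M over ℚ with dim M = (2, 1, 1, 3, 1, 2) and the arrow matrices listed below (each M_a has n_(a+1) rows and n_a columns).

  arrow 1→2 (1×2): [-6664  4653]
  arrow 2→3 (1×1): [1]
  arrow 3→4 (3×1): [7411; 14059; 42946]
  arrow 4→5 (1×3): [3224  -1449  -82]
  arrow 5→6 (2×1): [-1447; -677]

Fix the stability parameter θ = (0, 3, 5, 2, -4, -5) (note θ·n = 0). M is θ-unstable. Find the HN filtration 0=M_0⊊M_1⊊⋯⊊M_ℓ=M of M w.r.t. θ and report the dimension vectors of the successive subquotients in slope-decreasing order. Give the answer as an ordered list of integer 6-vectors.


Barcode: M ≅ I[1,1], I[1,6], I[4,4]^2, I[6,6]. HN layers by μ_θ (4 steps, strictly decreasing):
  μ^(1)=2; μ^(2)=1/5; μ^(3)=0; μ^(4)=-5

((0, 0, 0, 2, 0, 0); (0, 1, 1, 1, 1, 1); (2, 0, 0, 0, 0, 0); (0, 0, 0, 0, 0, 1))


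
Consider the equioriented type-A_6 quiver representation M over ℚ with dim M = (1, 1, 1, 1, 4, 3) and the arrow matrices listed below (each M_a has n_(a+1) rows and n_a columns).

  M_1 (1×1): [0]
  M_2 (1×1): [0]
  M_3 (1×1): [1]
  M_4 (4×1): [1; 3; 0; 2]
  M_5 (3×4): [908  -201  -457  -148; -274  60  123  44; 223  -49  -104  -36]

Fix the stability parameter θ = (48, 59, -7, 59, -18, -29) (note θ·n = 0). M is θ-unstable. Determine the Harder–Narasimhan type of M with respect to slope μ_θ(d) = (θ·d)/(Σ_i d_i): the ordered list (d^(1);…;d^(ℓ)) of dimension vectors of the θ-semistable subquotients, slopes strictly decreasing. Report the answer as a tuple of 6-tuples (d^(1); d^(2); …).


Interval decomposition of M: I[1,1], I[2,2], I[3,6], I[5,5], I[5,6]^2.
HN type (ℓ=6): μ^(1)=59; μ^(2)=48; μ^(3)=4; μ^(4)=-7; μ^(5)=-18; μ^(6)=-47/2

((0, 1, 0, 0, 0, 0); (1, 0, 0, 0, 0, 0); (0, 0, 0, 1, 1, 1); (0, 0, 1, 0, 0, 0); (0, 0, 0, 0, 1, 0); (0, 0, 0, 0, 2, 2))
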